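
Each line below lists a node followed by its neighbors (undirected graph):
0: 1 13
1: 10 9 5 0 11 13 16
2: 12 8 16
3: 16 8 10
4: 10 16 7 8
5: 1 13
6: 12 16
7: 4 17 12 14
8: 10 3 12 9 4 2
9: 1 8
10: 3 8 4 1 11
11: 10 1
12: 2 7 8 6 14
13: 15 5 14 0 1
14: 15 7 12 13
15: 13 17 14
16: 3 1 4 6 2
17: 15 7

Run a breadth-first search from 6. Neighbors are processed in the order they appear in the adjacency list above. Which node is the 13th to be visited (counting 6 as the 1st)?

Visit 6; enqueue 12, 16 → queue [12, 16]
Visit 12; enqueue 2, 7, 8, 14 → queue [16, 2, 7, 8, 14]
Visit 16; enqueue 3, 1, 4 → queue [2, 7, 8, 14, 3, 1, 4]
Visit 2 → queue [7, 8, 14, 3, 1, 4]
Visit 7; enqueue 17 → queue [8, 14, 3, 1, 4, 17]
Visit 8; enqueue 10, 9 → queue [14, 3, 1, 4, 17, 10, 9]
Visit 14; enqueue 15, 13 → queue [3, 1, 4, 17, 10, 9, 15, 13]
Visit 3 → queue [1, 4, 17, 10, 9, 15, 13]
Visit 1; enqueue 5, 0, 11 → queue [4, 17, 10, 9, 15, 13, 5, 0, 11]
Visit 4 → queue [17, 10, 9, 15, 13, 5, 0, 11]
Visit 17 → queue [10, 9, 15, 13, 5, 0, 11]
Visit 10 → queue [9, 15, 13, 5, 0, 11]
Visit 9 → queue [15, 13, 5, 0, 11]
Visit 15 → queue [13, 5, 0, 11]
Visit 13 → queue [5, 0, 11]
Visit 5 → queue [0, 11]
Visit 0 → queue [11]
Visit 11 → queue []

Visit order: 6, 12, 16, 2, 7, 8, 14, 3, 1, 4, 17, 10, 9, 15, 13, 5, 0, 11

9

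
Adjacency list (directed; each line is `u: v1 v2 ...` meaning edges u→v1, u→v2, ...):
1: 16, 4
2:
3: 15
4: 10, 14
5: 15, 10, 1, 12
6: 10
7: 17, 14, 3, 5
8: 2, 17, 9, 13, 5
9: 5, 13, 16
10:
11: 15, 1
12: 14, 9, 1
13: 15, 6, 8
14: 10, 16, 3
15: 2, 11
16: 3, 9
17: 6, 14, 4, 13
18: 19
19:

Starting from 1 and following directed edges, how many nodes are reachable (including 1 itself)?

16

BFS from 1 visits: 1, 16, 4, 3, 9, 10, 14, 15, 5, 13, 2, 11, 12, 6, 8, 17
Reachable nodes: 16 of 19 total.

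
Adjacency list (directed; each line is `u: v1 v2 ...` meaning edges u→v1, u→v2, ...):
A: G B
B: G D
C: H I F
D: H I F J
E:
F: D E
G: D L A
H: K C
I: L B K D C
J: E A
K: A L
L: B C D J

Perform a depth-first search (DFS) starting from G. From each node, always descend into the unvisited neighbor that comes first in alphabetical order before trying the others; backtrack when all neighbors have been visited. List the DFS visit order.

Visit G
G → A
A → B
B → D
D → F
F → E
D → H
H → C
C → I
I → K
K → L
L → J

G, A, B, D, F, E, H, C, I, K, L, J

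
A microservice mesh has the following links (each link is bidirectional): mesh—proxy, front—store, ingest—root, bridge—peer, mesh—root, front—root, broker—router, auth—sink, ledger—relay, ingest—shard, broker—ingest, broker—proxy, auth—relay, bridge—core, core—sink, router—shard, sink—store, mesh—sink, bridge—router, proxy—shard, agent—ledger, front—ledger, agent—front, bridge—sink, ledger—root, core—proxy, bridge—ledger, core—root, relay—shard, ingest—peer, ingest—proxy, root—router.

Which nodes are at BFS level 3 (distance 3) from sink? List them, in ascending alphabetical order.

Level 0: sink
Level 1: auth, bridge, core, mesh, store
Level 2: front, ledger, peer, proxy, relay, root, router
Level 3: agent, broker, ingest, shard

agent, broker, ingest, shard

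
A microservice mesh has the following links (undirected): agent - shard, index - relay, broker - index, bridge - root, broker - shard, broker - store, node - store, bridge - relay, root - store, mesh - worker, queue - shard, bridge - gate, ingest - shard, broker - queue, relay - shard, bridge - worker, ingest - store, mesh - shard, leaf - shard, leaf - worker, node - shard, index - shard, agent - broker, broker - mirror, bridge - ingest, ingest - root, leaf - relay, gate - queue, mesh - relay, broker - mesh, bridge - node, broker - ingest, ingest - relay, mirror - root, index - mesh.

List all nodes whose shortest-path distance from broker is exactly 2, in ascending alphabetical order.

Level 0: broker
Level 1: agent, index, ingest, mesh, mirror, queue, shard, store
Level 2: bridge, gate, leaf, node, relay, root, worker

bridge, gate, leaf, node, relay, root, worker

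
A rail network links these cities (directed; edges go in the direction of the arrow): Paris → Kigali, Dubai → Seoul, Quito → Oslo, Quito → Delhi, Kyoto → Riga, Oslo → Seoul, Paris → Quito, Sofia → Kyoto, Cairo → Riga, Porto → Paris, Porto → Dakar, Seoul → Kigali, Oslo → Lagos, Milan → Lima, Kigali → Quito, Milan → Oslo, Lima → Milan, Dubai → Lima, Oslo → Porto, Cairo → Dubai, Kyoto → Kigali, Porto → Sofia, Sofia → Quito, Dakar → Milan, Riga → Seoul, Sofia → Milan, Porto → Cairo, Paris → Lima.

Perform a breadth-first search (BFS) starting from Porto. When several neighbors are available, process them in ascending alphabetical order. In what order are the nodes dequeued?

Porto, Cairo, Dakar, Paris, Sofia, Dubai, Riga, Milan, Kigali, Lima, Quito, Kyoto, Seoul, Oslo, Delhi, Lagos

Visit Porto; enqueue Cairo, Dakar, Paris, Sofia → queue [Cairo, Dakar, Paris, Sofia]
Visit Cairo; enqueue Dubai, Riga → queue [Dakar, Paris, Sofia, Dubai, Riga]
Visit Dakar; enqueue Milan → queue [Paris, Sofia, Dubai, Riga, Milan]
Visit Paris; enqueue Kigali, Lima, Quito → queue [Sofia, Dubai, Riga, Milan, Kigali, Lima, Quito]
Visit Sofia; enqueue Kyoto → queue [Dubai, Riga, Milan, Kigali, Lima, Quito, Kyoto]
Visit Dubai; enqueue Seoul → queue [Riga, Milan, Kigali, Lima, Quito, Kyoto, Seoul]
Visit Riga → queue [Milan, Kigali, Lima, Quito, Kyoto, Seoul]
Visit Milan; enqueue Oslo → queue [Kigali, Lima, Quito, Kyoto, Seoul, Oslo]
Visit Kigali → queue [Lima, Quito, Kyoto, Seoul, Oslo]
Visit Lima → queue [Quito, Kyoto, Seoul, Oslo]
Visit Quito; enqueue Delhi → queue [Kyoto, Seoul, Oslo, Delhi]
Visit Kyoto → queue [Seoul, Oslo, Delhi]
Visit Seoul → queue [Oslo, Delhi]
Visit Oslo; enqueue Lagos → queue [Delhi, Lagos]
Visit Delhi → queue [Lagos]
Visit Lagos → queue []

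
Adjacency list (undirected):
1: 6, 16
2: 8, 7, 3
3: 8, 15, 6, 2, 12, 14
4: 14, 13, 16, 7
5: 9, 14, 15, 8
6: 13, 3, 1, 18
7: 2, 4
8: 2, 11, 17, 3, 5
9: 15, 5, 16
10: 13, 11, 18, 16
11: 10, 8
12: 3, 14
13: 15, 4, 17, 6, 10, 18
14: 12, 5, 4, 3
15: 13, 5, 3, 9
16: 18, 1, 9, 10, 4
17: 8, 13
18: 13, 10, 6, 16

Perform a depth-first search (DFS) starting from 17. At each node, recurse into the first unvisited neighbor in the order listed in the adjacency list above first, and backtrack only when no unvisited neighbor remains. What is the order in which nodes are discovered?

17, 8, 2, 7, 4, 14, 12, 3, 15, 13, 6, 1, 16, 18, 10, 11, 9, 5

Visit 17
17 → 8
8 → 2
2 → 7
7 → 4
4 → 14
14 → 12
12 → 3
3 → 15
15 → 13
13 → 6
6 → 1
1 → 16
16 → 18
18 → 10
10 → 11
16 → 9
9 → 5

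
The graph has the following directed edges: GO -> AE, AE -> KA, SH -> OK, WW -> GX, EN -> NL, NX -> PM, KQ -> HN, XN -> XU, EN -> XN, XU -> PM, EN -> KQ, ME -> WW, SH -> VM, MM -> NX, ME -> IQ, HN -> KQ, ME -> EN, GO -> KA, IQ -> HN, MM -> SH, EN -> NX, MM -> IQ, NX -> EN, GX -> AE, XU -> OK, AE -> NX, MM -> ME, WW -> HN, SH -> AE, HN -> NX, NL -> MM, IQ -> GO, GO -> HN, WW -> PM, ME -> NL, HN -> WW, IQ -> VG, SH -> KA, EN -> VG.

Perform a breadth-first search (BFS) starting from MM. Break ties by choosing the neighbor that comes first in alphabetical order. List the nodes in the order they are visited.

Visit MM; enqueue IQ, ME, NX, SH → queue [IQ, ME, NX, SH]
Visit IQ; enqueue GO, HN, VG → queue [ME, NX, SH, GO, HN, VG]
Visit ME; enqueue EN, NL, WW → queue [NX, SH, GO, HN, VG, EN, NL, WW]
Visit NX; enqueue PM → queue [SH, GO, HN, VG, EN, NL, WW, PM]
Visit SH; enqueue AE, KA, OK, VM → queue [GO, HN, VG, EN, NL, WW, PM, AE, KA, OK, VM]
Visit GO → queue [HN, VG, EN, NL, WW, PM, AE, KA, OK, VM]
Visit HN; enqueue KQ → queue [VG, EN, NL, WW, PM, AE, KA, OK, VM, KQ]
Visit VG → queue [EN, NL, WW, PM, AE, KA, OK, VM, KQ]
Visit EN; enqueue XN → queue [NL, WW, PM, AE, KA, OK, VM, KQ, XN]
Visit NL → queue [WW, PM, AE, KA, OK, VM, KQ, XN]
Visit WW; enqueue GX → queue [PM, AE, KA, OK, VM, KQ, XN, GX]
Visit PM → queue [AE, KA, OK, VM, KQ, XN, GX]
Visit AE → queue [KA, OK, VM, KQ, XN, GX]
Visit KA → queue [OK, VM, KQ, XN, GX]
Visit OK → queue [VM, KQ, XN, GX]
Visit VM → queue [KQ, XN, GX]
Visit KQ → queue [XN, GX]
Visit XN; enqueue XU → queue [GX, XU]
Visit GX → queue [XU]
Visit XU → queue []

MM, IQ, ME, NX, SH, GO, HN, VG, EN, NL, WW, PM, AE, KA, OK, VM, KQ, XN, GX, XU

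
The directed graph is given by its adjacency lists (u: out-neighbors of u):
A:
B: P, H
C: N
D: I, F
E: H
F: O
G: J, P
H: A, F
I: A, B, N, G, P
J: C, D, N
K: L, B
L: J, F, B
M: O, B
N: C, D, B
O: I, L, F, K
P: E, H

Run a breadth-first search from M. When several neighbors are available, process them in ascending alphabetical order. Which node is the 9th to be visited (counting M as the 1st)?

Visit M; enqueue B, O → queue [B, O]
Visit B; enqueue H, P → queue [O, H, P]
Visit O; enqueue F, I, K, L → queue [H, P, F, I, K, L]
Visit H; enqueue A → queue [P, F, I, K, L, A]
Visit P; enqueue E → queue [F, I, K, L, A, E]
Visit F → queue [I, K, L, A, E]
Visit I; enqueue G, N → queue [K, L, A, E, G, N]
Visit K → queue [L, A, E, G, N]
Visit L; enqueue J → queue [A, E, G, N, J]
Visit A → queue [E, G, N, J]
Visit E → queue [G, N, J]
Visit G → queue [N, J]
Visit N; enqueue C, D → queue [J, C, D]
Visit J → queue [C, D]
Visit C → queue [D]
Visit D → queue []

Visit order: M, B, O, H, P, F, I, K, L, A, E, G, N, J, C, D

L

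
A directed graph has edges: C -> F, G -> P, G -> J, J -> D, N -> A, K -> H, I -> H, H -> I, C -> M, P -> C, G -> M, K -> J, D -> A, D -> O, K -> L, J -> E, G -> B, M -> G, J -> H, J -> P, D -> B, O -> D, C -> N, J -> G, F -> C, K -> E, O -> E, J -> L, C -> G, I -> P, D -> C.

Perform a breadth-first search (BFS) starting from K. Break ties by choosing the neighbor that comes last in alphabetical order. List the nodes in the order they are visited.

Visit K; enqueue L, J, H, E → queue [L, J, H, E]
Visit L → queue [J, H, E]
Visit J; enqueue P, G, D → queue [H, E, P, G, D]
Visit H; enqueue I → queue [E, P, G, D, I]
Visit E → queue [P, G, D, I]
Visit P; enqueue C → queue [G, D, I, C]
Visit G; enqueue M, B → queue [D, I, C, M, B]
Visit D; enqueue O, A → queue [I, C, M, B, O, A]
Visit I → queue [C, M, B, O, A]
Visit C; enqueue N, F → queue [M, B, O, A, N, F]
Visit M → queue [B, O, A, N, F]
Visit B → queue [O, A, N, F]
Visit O → queue [A, N, F]
Visit A → queue [N, F]
Visit N → queue [F]
Visit F → queue []

K → L → J → H → E → P → G → D → I → C → M → B → O → A → N → F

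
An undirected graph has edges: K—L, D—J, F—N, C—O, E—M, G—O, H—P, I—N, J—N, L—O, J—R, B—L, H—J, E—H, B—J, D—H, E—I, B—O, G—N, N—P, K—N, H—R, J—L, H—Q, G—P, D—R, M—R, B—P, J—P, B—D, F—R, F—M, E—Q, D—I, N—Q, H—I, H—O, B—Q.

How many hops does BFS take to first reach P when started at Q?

Level 0: Q
Level 1: B, E, H, N
Level 2: D, F, G, I, J, K, L, M, O, P, R
Level 3: C
P first appears at level 2.

2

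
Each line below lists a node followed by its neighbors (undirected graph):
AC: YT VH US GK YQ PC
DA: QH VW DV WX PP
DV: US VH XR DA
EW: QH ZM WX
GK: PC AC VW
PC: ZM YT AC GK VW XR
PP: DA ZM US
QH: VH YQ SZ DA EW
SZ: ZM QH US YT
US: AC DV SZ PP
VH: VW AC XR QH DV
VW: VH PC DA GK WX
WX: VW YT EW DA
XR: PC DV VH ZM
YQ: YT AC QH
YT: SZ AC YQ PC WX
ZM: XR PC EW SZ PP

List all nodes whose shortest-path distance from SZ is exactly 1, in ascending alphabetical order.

Level 0: SZ
Level 1: QH, US, YT, ZM
Level 2: AC, DA, DV, EW, PC, PP, VH, WX, XR, YQ
Level 3: GK, VW

QH, US, YT, ZM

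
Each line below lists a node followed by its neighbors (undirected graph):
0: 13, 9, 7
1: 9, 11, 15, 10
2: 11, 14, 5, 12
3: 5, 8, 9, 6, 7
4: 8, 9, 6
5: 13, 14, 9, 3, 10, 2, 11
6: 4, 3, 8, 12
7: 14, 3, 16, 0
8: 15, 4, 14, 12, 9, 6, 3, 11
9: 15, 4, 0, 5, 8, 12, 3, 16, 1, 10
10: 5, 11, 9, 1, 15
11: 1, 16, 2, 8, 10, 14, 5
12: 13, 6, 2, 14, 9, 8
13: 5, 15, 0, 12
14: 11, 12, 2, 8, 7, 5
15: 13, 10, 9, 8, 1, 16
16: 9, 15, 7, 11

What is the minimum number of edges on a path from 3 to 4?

Level 0: 3
Level 1: 5, 6, 7, 8, 9
Level 2: 0, 1, 2, 4, 10, 11, 12, 13, 14, 15, 16
4 first appears at level 2.

2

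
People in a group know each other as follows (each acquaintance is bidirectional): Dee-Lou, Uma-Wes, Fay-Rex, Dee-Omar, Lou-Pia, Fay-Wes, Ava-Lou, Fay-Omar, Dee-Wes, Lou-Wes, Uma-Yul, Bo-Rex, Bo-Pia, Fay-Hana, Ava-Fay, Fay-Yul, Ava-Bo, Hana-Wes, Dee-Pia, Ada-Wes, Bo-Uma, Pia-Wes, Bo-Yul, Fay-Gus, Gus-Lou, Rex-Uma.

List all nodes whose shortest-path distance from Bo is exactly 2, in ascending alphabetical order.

Level 0: Bo
Level 1: Ava, Pia, Rex, Uma, Yul
Level 2: Dee, Fay, Lou, Wes
Level 3: Ada, Gus, Hana, Omar

Dee, Fay, Lou, Wes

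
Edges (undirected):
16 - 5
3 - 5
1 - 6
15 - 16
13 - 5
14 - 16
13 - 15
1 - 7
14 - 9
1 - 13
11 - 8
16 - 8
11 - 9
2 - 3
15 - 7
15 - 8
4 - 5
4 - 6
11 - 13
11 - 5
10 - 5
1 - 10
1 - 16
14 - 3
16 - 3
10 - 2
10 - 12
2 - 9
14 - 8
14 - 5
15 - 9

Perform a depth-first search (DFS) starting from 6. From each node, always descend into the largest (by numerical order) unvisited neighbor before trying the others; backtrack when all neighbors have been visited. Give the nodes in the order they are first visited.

6 -> 4 -> 5 -> 16 -> 15 -> 13 -> 11 -> 9 -> 14 -> 8 -> 3 -> 2 -> 10 -> 12 -> 1 -> 7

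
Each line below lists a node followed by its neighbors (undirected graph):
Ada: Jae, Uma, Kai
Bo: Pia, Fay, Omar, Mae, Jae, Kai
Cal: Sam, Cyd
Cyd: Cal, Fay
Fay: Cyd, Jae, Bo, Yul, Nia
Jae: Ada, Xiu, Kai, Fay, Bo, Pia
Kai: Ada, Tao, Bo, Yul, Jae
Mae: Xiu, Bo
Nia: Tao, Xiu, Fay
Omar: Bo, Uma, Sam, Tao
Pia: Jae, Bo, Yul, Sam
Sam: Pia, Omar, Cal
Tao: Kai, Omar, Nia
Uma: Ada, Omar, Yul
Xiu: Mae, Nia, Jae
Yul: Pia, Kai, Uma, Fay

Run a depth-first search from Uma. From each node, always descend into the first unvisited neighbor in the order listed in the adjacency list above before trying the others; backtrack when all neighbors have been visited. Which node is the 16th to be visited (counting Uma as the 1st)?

Nia

Visit Uma
Uma → Ada
Ada → Jae
Jae → Xiu
Xiu → Mae
Mae → Bo
Bo → Pia
Pia → Yul
Yul → Kai
Kai → Tao
Tao → Omar
Omar → Sam
Sam → Cal
Cal → Cyd
Cyd → Fay
Fay → Nia

Visit order: Uma, Ada, Jae, Xiu, Mae, Bo, Pia, Yul, Kai, Tao, Omar, Sam, Cal, Cyd, Fay, Nia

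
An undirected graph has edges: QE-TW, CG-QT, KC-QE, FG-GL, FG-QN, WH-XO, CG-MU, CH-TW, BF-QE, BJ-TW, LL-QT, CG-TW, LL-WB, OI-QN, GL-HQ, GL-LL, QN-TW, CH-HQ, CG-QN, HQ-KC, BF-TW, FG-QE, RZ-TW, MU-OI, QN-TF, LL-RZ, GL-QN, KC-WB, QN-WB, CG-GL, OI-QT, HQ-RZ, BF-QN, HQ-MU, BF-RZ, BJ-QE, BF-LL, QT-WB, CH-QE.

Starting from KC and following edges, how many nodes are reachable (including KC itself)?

18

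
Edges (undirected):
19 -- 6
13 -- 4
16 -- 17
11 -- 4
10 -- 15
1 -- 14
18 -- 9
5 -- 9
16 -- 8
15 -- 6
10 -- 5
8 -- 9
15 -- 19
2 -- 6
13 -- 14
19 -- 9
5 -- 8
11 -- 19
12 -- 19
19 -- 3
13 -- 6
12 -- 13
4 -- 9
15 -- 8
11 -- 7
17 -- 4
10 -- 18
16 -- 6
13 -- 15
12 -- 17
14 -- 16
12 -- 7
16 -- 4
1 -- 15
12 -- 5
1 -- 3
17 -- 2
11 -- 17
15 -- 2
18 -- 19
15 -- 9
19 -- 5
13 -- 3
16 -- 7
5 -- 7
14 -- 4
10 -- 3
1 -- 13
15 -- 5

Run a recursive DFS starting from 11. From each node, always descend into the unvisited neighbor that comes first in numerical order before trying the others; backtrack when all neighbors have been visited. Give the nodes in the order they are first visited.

Visit 11
11 → 4
4 → 9
9 → 5
5 → 7
7 → 12
12 → 13
13 → 1
1 → 3
3 → 10
10 → 15
15 → 2
2 → 6
6 → 16
16 → 8
16 → 14
16 → 17
6 → 19
19 → 18

11 -> 4 -> 9 -> 5 -> 7 -> 12 -> 13 -> 1 -> 3 -> 10 -> 15 -> 2 -> 6 -> 16 -> 8 -> 14 -> 17 -> 19 -> 18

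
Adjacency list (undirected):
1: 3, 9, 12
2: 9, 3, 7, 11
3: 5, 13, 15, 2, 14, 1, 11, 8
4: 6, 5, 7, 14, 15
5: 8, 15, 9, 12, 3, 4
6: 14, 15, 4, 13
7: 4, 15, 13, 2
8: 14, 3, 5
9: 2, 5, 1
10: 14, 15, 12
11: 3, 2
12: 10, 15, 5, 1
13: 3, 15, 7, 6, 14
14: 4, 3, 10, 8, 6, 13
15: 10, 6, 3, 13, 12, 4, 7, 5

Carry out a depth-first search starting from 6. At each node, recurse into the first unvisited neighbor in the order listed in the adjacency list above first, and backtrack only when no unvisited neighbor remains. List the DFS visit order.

Visit 6
6 → 14
14 → 4
4 → 5
5 → 8
8 → 3
3 → 13
13 → 15
15 → 10
10 → 12
12 → 1
1 → 9
9 → 2
2 → 7
2 → 11

6, 14, 4, 5, 8, 3, 13, 15, 10, 12, 1, 9, 2, 7, 11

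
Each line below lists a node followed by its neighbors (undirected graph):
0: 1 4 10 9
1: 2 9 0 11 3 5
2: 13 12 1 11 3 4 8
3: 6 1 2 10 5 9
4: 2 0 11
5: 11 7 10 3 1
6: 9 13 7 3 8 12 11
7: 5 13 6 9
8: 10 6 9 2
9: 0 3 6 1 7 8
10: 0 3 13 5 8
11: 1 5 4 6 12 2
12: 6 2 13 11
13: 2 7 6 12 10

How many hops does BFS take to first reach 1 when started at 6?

2

Level 0: 6
Level 1: 3, 7, 8, 9, 11, 12, 13
Level 2: 0, 1, 2, 4, 5, 10
1 first appears at level 2.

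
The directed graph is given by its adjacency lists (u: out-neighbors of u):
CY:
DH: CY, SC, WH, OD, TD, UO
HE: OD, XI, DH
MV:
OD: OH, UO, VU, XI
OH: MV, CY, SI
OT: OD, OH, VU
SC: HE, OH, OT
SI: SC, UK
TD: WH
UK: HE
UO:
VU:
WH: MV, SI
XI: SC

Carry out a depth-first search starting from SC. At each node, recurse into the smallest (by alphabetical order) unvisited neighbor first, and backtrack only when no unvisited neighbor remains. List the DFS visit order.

Visit SC
SC → HE
HE → DH
DH → CY
DH → OD
OD → OH
OH → MV
OH → SI
SI → UK
OD → UO
OD → VU
OD → XI
DH → TD
TD → WH
SC → OT

SC, HE, DH, CY, OD, OH, MV, SI, UK, UO, VU, XI, TD, WH, OT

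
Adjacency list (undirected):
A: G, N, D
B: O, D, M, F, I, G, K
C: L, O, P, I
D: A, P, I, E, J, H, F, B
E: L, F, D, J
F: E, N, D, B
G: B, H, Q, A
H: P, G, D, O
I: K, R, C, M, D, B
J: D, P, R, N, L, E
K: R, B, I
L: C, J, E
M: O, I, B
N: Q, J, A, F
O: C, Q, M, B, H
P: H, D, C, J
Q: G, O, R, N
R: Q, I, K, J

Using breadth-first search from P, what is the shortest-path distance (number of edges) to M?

3

Level 0: P
Level 1: C, D, H, J
Level 2: A, B, E, F, G, I, L, N, O, R
Level 3: K, M, Q
M first appears at level 3.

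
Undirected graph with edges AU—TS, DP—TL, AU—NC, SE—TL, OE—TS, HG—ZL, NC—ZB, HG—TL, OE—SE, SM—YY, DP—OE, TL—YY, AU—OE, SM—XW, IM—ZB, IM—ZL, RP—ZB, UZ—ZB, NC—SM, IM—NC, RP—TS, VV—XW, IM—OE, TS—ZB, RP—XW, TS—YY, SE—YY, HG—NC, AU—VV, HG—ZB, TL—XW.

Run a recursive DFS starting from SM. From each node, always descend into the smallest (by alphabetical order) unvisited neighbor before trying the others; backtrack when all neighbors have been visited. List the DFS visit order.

Visit SM
SM → NC
NC → AU
AU → OE
OE → DP
DP → TL
TL → HG
HG → ZB
ZB → IM
IM → ZL
ZB → RP
RP → TS
TS → YY
YY → SE
RP → XW
XW → VV
ZB → UZ

SM -> NC -> AU -> OE -> DP -> TL -> HG -> ZB -> IM -> ZL -> RP -> TS -> YY -> SE -> XW -> VV -> UZ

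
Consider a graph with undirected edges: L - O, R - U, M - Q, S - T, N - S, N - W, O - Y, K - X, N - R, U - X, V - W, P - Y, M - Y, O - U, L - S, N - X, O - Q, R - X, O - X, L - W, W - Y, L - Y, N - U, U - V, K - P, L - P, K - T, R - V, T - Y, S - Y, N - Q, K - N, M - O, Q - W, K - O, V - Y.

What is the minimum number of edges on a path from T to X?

Level 0: T
Level 1: K, S, Y
Level 2: L, M, N, O, P, V, W, X
Level 3: Q, R, U
X first appears at level 2.

2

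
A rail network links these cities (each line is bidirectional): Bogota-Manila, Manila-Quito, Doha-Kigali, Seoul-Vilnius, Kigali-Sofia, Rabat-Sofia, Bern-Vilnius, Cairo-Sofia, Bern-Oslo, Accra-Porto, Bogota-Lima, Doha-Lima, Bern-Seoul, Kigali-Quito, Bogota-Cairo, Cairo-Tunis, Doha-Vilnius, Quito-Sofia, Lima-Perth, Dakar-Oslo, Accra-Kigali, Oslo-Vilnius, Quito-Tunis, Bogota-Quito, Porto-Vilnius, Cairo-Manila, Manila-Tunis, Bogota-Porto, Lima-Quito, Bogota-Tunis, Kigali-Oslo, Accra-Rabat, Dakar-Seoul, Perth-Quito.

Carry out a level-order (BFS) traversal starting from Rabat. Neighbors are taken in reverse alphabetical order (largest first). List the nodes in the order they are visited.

Visit Rabat; enqueue Sofia, Accra → queue [Sofia, Accra]
Visit Sofia; enqueue Quito, Kigali, Cairo → queue [Accra, Quito, Kigali, Cairo]
Visit Accra; enqueue Porto → queue [Quito, Kigali, Cairo, Porto]
Visit Quito; enqueue Tunis, Perth, Manila, Lima, Bogota → queue [Kigali, Cairo, Porto, Tunis, Perth, Manila, Lima, Bogota]
Visit Kigali; enqueue Oslo, Doha → queue [Cairo, Porto, Tunis, Perth, Manila, Lima, Bogota, Oslo, Doha]
Visit Cairo → queue [Porto, Tunis, Perth, Manila, Lima, Bogota, Oslo, Doha]
Visit Porto; enqueue Vilnius → queue [Tunis, Perth, Manila, Lima, Bogota, Oslo, Doha, Vilnius]
Visit Tunis → queue [Perth, Manila, Lima, Bogota, Oslo, Doha, Vilnius]
Visit Perth → queue [Manila, Lima, Bogota, Oslo, Doha, Vilnius]
Visit Manila → queue [Lima, Bogota, Oslo, Doha, Vilnius]
Visit Lima → queue [Bogota, Oslo, Doha, Vilnius]
Visit Bogota → queue [Oslo, Doha, Vilnius]
Visit Oslo; enqueue Dakar, Bern → queue [Doha, Vilnius, Dakar, Bern]
Visit Doha → queue [Vilnius, Dakar, Bern]
Visit Vilnius; enqueue Seoul → queue [Dakar, Bern, Seoul]
Visit Dakar → queue [Bern, Seoul]
Visit Bern → queue [Seoul]
Visit Seoul → queue []

Rabat, Sofia, Accra, Quito, Kigali, Cairo, Porto, Tunis, Perth, Manila, Lima, Bogota, Oslo, Doha, Vilnius, Dakar, Bern, Seoul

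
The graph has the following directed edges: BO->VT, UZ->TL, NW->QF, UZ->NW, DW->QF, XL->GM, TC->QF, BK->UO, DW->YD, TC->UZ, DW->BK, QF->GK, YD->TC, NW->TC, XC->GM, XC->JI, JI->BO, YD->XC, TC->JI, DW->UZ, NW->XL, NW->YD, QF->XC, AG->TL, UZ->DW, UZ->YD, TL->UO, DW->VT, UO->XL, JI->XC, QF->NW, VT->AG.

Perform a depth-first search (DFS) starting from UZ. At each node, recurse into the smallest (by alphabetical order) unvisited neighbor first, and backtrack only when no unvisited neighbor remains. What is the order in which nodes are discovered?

Visit UZ
UZ → DW
DW → BK
BK → UO
UO → XL
XL → GM
DW → QF
QF → GK
QF → NW
NW → TC
TC → JI
JI → BO
BO → VT
VT → AG
AG → TL
JI → XC
NW → YD

UZ, DW, BK, UO, XL, GM, QF, GK, NW, TC, JI, BO, VT, AG, TL, XC, YD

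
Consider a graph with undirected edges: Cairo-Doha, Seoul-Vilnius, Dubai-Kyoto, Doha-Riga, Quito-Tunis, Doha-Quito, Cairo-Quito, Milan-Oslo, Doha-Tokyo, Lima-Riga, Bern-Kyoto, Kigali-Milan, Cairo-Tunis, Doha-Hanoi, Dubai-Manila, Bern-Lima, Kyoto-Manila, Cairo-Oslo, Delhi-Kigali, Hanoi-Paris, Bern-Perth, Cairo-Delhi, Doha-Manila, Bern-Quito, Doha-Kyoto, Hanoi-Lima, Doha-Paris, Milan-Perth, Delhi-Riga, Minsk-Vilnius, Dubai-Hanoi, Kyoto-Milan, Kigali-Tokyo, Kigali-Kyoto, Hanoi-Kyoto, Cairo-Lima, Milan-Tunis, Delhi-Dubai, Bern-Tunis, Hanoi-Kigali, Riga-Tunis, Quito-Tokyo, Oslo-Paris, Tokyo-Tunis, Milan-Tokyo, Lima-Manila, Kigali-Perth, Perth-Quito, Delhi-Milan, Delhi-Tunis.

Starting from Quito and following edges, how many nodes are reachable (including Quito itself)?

18

BFS from Quito visits: Quito, Tunis, Tokyo, Perth, Doha, Cairo, Bern, Riga, Milan, Delhi, Kigali, Paris, Manila, Kyoto, Hanoi, Oslo, Lima, Dubai
Reachable nodes: 18 of 21 total.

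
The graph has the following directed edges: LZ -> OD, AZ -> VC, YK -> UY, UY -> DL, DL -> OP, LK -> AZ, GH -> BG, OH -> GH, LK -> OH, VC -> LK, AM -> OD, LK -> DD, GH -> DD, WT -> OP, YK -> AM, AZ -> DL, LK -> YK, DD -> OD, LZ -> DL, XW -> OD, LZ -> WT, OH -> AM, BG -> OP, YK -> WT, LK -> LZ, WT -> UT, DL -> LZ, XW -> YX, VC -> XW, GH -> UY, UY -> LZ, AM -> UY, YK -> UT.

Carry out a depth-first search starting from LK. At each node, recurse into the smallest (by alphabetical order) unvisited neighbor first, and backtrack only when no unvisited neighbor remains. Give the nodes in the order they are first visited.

LK -> AZ -> DL -> LZ -> OD -> WT -> OP -> UT -> VC -> XW -> YX -> DD -> OH -> AM -> UY -> GH -> BG -> YK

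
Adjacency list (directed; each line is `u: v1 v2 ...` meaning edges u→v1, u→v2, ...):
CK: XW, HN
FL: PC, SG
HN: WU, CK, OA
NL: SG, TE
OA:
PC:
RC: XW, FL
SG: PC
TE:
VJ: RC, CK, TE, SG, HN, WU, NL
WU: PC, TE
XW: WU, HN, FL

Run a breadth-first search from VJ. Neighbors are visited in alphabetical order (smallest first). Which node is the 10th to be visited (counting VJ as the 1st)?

Visit VJ; enqueue CK, HN, NL, RC, SG, TE, WU → queue [CK, HN, NL, RC, SG, TE, WU]
Visit CK; enqueue XW → queue [HN, NL, RC, SG, TE, WU, XW]
Visit HN; enqueue OA → queue [NL, RC, SG, TE, WU, XW, OA]
Visit NL → queue [RC, SG, TE, WU, XW, OA]
Visit RC; enqueue FL → queue [SG, TE, WU, XW, OA, FL]
Visit SG; enqueue PC → queue [TE, WU, XW, OA, FL, PC]
Visit TE → queue [WU, XW, OA, FL, PC]
Visit WU → queue [XW, OA, FL, PC]
Visit XW → queue [OA, FL, PC]
Visit OA → queue [FL, PC]
Visit FL → queue [PC]
Visit PC → queue []

Visit order: VJ, CK, HN, NL, RC, SG, TE, WU, XW, OA, FL, PC

OA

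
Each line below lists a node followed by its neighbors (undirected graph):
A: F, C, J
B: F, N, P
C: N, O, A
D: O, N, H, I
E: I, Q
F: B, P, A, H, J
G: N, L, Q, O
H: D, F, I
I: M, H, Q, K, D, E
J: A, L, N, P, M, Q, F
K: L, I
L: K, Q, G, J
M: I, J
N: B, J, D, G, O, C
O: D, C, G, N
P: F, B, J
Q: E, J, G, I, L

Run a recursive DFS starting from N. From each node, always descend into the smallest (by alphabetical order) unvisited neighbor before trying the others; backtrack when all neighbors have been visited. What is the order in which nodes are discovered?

N, B, F, A, C, O, D, H, I, E, Q, G, L, J, M, P, K

Visit N
N → B
B → F
F → A
A → C
C → O
O → D
D → H
H → I
I → E
E → Q
Q → G
G → L
L → J
J → M
J → P
L → K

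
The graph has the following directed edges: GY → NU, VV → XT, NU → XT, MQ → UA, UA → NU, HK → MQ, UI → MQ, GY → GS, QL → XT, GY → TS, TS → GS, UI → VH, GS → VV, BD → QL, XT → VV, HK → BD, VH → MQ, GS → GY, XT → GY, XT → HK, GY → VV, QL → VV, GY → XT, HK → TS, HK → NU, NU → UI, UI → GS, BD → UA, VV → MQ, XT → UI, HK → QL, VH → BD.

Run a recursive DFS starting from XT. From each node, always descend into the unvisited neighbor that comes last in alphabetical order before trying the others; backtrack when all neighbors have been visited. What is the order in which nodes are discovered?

Visit XT
XT → VV
VV → MQ
MQ → UA
UA → NU
NU → UI
UI → VH
VH → BD
BD → QL
UI → GS
GS → GY
GY → TS
XT → HK

XT, VV, MQ, UA, NU, UI, VH, BD, QL, GS, GY, TS, HK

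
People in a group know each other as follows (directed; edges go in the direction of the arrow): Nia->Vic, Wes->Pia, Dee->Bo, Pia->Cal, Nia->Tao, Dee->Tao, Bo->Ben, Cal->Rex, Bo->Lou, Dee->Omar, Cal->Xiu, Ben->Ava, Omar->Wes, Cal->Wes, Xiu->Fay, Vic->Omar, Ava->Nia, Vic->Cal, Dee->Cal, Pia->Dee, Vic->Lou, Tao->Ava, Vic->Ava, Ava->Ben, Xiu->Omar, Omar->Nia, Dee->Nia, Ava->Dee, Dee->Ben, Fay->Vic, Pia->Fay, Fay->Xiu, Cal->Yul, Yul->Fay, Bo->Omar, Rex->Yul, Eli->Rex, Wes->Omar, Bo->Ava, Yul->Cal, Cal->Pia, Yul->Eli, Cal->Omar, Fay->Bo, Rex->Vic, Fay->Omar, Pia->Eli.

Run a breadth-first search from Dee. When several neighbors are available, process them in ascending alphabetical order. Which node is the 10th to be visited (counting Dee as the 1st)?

Visit Dee; enqueue Ben, Bo, Cal, Nia, Omar, Tao → queue [Ben, Bo, Cal, Nia, Omar, Tao]
Visit Ben; enqueue Ava → queue [Bo, Cal, Nia, Omar, Tao, Ava]
Visit Bo; enqueue Lou → queue [Cal, Nia, Omar, Tao, Ava, Lou]
Visit Cal; enqueue Pia, Rex, Wes, Xiu, Yul → queue [Nia, Omar, Tao, Ava, Lou, Pia, Rex, Wes, Xiu, Yul]
Visit Nia; enqueue Vic → queue [Omar, Tao, Ava, Lou, Pia, Rex, Wes, Xiu, Yul, Vic]
Visit Omar → queue [Tao, Ava, Lou, Pia, Rex, Wes, Xiu, Yul, Vic]
Visit Tao → queue [Ava, Lou, Pia, Rex, Wes, Xiu, Yul, Vic]
Visit Ava → queue [Lou, Pia, Rex, Wes, Xiu, Yul, Vic]
Visit Lou → queue [Pia, Rex, Wes, Xiu, Yul, Vic]
Visit Pia; enqueue Eli, Fay → queue [Rex, Wes, Xiu, Yul, Vic, Eli, Fay]
Visit Rex → queue [Wes, Xiu, Yul, Vic, Eli, Fay]
Visit Wes → queue [Xiu, Yul, Vic, Eli, Fay]
Visit Xiu → queue [Yul, Vic, Eli, Fay]
Visit Yul → queue [Vic, Eli, Fay]
Visit Vic → queue [Eli, Fay]
Visit Eli → queue [Fay]
Visit Fay → queue []

Visit order: Dee, Ben, Bo, Cal, Nia, Omar, Tao, Ava, Lou, Pia, Rex, Wes, Xiu, Yul, Vic, Eli, Fay

Pia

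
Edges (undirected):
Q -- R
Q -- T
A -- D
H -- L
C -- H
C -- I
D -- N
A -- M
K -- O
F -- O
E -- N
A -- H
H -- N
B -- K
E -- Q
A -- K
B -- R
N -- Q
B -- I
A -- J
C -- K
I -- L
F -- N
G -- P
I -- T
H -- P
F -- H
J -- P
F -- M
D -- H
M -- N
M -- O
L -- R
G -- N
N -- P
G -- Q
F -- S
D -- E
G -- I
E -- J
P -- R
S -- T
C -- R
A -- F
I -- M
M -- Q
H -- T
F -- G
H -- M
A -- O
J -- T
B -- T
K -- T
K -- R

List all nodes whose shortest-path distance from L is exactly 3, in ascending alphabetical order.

Level 0: L
Level 1: H, I, R
Level 2: A, B, C, D, F, G, K, M, N, P, Q, T
Level 3: E, J, O, S

E, J, O, S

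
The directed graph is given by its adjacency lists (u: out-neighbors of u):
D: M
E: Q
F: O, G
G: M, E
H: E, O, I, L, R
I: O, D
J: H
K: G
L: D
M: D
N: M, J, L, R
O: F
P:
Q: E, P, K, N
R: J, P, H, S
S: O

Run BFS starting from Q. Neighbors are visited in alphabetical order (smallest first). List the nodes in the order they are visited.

Visit Q; enqueue E, K, N, P → queue [E, K, N, P]
Visit E → queue [K, N, P]
Visit K; enqueue G → queue [N, P, G]
Visit N; enqueue J, L, M, R → queue [P, G, J, L, M, R]
Visit P → queue [G, J, L, M, R]
Visit G → queue [J, L, M, R]
Visit J; enqueue H → queue [L, M, R, H]
Visit L; enqueue D → queue [M, R, H, D]
Visit M → queue [R, H, D]
Visit R; enqueue S → queue [H, D, S]
Visit H; enqueue I, O → queue [D, S, I, O]
Visit D → queue [S, I, O]
Visit S → queue [I, O]
Visit I → queue [O]
Visit O; enqueue F → queue [F]
Visit F → queue []

Q -> E -> K -> N -> P -> G -> J -> L -> M -> R -> H -> D -> S -> I -> O -> F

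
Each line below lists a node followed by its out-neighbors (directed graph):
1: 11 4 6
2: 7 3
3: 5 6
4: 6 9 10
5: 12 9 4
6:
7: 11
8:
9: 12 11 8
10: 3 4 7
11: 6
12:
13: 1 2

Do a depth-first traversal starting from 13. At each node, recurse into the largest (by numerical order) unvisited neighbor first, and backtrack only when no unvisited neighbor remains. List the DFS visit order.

Visit 13
13 → 2
2 → 7
7 → 11
11 → 6
2 → 3
3 → 5
5 → 12
5 → 9
9 → 8
5 → 4
4 → 10
13 → 1

13, 2, 7, 11, 6, 3, 5, 12, 9, 8, 4, 10, 1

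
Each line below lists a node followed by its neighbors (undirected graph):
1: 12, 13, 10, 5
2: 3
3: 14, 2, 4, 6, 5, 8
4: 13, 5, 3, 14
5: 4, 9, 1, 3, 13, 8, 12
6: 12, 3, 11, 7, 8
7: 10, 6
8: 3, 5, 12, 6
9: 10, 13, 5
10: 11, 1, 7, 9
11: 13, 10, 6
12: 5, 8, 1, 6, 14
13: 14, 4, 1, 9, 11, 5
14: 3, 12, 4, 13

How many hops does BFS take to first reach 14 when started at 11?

Level 0: 11
Level 1: 6, 10, 13
Level 2: 1, 3, 4, 5, 7, 8, 9, 12, 14
Level 3: 2
14 first appears at level 2.

2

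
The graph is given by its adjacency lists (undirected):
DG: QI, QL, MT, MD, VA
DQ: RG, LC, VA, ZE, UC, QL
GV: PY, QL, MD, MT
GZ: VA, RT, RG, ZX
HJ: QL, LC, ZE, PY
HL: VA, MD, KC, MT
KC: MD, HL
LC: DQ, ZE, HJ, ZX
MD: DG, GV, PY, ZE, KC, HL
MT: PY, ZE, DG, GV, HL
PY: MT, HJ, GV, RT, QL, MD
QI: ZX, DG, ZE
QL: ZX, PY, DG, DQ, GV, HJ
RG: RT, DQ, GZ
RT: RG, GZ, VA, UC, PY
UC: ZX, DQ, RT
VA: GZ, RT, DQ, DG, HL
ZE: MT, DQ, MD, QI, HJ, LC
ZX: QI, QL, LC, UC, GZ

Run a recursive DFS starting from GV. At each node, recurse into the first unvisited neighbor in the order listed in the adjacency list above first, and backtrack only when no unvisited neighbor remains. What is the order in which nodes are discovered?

GV, PY, MT, ZE, DQ, RG, RT, GZ, VA, DG, QI, ZX, QL, HJ, LC, UC, MD, KC, HL

Visit GV
GV → PY
PY → MT
MT → ZE
ZE → DQ
DQ → RG
RG → RT
RT → GZ
GZ → VA
VA → DG
DG → QI
QI → ZX
ZX → QL
QL → HJ
HJ → LC
ZX → UC
DG → MD
MD → KC
KC → HL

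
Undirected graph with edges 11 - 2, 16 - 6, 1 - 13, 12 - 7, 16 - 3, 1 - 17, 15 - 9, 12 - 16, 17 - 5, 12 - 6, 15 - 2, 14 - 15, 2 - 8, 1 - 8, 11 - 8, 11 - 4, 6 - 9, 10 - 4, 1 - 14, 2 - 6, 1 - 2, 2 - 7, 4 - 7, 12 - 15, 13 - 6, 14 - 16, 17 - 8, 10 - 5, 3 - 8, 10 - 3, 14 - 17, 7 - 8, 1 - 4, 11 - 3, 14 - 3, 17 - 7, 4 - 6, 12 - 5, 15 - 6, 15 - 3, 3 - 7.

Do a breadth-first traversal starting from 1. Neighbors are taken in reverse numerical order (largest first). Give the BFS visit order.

Visit 1; enqueue 17, 14, 13, 8, 4, 2 → queue [17, 14, 13, 8, 4, 2]
Visit 17; enqueue 7, 5 → queue [14, 13, 8, 4, 2, 7, 5]
Visit 14; enqueue 16, 15, 3 → queue [13, 8, 4, 2, 7, 5, 16, 15, 3]
Visit 13; enqueue 6 → queue [8, 4, 2, 7, 5, 16, 15, 3, 6]
Visit 8; enqueue 11 → queue [4, 2, 7, 5, 16, 15, 3, 6, 11]
Visit 4; enqueue 10 → queue [2, 7, 5, 16, 15, 3, 6, 11, 10]
Visit 2 → queue [7, 5, 16, 15, 3, 6, 11, 10]
Visit 7; enqueue 12 → queue [5, 16, 15, 3, 6, 11, 10, 12]
Visit 5 → queue [16, 15, 3, 6, 11, 10, 12]
Visit 16 → queue [15, 3, 6, 11, 10, 12]
Visit 15; enqueue 9 → queue [3, 6, 11, 10, 12, 9]
Visit 3 → queue [6, 11, 10, 12, 9]
Visit 6 → queue [11, 10, 12, 9]
Visit 11 → queue [10, 12, 9]
Visit 10 → queue [12, 9]
Visit 12 → queue [9]
Visit 9 → queue []

1, 17, 14, 13, 8, 4, 2, 7, 5, 16, 15, 3, 6, 11, 10, 12, 9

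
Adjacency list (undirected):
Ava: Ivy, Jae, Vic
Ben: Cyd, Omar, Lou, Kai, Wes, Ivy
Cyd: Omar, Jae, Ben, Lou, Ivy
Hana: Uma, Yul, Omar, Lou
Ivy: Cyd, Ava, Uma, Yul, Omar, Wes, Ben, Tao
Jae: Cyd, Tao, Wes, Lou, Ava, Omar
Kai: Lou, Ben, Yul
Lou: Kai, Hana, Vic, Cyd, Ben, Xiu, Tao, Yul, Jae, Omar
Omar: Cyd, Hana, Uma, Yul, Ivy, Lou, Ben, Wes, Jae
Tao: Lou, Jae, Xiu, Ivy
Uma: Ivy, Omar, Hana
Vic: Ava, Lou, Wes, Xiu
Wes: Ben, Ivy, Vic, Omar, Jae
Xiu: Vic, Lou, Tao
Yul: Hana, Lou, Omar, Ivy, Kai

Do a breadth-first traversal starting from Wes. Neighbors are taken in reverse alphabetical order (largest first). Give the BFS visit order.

Wes → Vic → Omar → Jae → Ivy → Ben → Xiu → Lou → Ava → Yul → Uma → Hana → Cyd → Tao → Kai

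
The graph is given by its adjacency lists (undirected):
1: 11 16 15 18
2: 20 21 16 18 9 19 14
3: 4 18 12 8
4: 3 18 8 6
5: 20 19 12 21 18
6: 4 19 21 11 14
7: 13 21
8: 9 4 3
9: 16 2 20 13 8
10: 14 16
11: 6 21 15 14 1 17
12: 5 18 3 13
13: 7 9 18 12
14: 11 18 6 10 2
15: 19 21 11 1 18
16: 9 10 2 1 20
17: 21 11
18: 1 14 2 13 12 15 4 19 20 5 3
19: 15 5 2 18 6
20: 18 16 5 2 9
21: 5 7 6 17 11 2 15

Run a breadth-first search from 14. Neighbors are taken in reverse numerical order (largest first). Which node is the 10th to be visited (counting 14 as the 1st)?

Visit 14; enqueue 18, 11, 10, 6, 2 → queue [18, 11, 10, 6, 2]
Visit 18; enqueue 20, 19, 15, 13, 12, 5, 4, 3, 1 → queue [11, 10, 6, 2, 20, 19, 15, 13, 12, 5, 4, 3, 1]
Visit 11; enqueue 21, 17 → queue [10, 6, 2, 20, 19, 15, 13, 12, 5, 4, 3, 1, 21, 17]
Visit 10; enqueue 16 → queue [6, 2, 20, 19, 15, 13, 12, 5, 4, 3, 1, 21, 17, 16]
Visit 6 → queue [2, 20, 19, 15, 13, 12, 5, 4, 3, 1, 21, 17, 16]
Visit 2; enqueue 9 → queue [20, 19, 15, 13, 12, 5, 4, 3, 1, 21, 17, 16, 9]
Visit 20 → queue [19, 15, 13, 12, 5, 4, 3, 1, 21, 17, 16, 9]
Visit 19 → queue [15, 13, 12, 5, 4, 3, 1, 21, 17, 16, 9]
Visit 15 → queue [13, 12, 5, 4, 3, 1, 21, 17, 16, 9]
Visit 13; enqueue 7 → queue [12, 5, 4, 3, 1, 21, 17, 16, 9, 7]
Visit 12 → queue [5, 4, 3, 1, 21, 17, 16, 9, 7]
Visit 5 → queue [4, 3, 1, 21, 17, 16, 9, 7]
Visit 4; enqueue 8 → queue [3, 1, 21, 17, 16, 9, 7, 8]
Visit 3 → queue [1, 21, 17, 16, 9, 7, 8]
Visit 1 → queue [21, 17, 16, 9, 7, 8]
Visit 21 → queue [17, 16, 9, 7, 8]
Visit 17 → queue [16, 9, 7, 8]
Visit 16 → queue [9, 7, 8]
Visit 9 → queue [7, 8]
Visit 7 → queue [8]
Visit 8 → queue []

Visit order: 14, 18, 11, 10, 6, 2, 20, 19, 15, 13, 12, 5, 4, 3, 1, 21, 17, 16, 9, 7, 8

13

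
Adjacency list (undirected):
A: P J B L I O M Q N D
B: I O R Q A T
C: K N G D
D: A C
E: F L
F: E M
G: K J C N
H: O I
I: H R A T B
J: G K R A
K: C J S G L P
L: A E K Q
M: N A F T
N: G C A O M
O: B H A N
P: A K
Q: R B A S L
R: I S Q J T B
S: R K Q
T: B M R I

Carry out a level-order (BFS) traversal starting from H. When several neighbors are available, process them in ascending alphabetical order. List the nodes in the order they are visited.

Visit H; enqueue I, O → queue [I, O]
Visit I; enqueue A, B, R, T → queue [O, A, B, R, T]
Visit O; enqueue N → queue [A, B, R, T, N]
Visit A; enqueue D, J, L, M, P, Q → queue [B, R, T, N, D, J, L, M, P, Q]
Visit B → queue [R, T, N, D, J, L, M, P, Q]
Visit R; enqueue S → queue [T, N, D, J, L, M, P, Q, S]
Visit T → queue [N, D, J, L, M, P, Q, S]
Visit N; enqueue C, G → queue [D, J, L, M, P, Q, S, C, G]
Visit D → queue [J, L, M, P, Q, S, C, G]
Visit J; enqueue K → queue [L, M, P, Q, S, C, G, K]
Visit L; enqueue E → queue [M, P, Q, S, C, G, K, E]
Visit M; enqueue F → queue [P, Q, S, C, G, K, E, F]
Visit P → queue [Q, S, C, G, K, E, F]
Visit Q → queue [S, C, G, K, E, F]
Visit S → queue [C, G, K, E, F]
Visit C → queue [G, K, E, F]
Visit G → queue [K, E, F]
Visit K → queue [E, F]
Visit E → queue [F]
Visit F → queue []

H I O A B R T N D J L M P Q S C G K E F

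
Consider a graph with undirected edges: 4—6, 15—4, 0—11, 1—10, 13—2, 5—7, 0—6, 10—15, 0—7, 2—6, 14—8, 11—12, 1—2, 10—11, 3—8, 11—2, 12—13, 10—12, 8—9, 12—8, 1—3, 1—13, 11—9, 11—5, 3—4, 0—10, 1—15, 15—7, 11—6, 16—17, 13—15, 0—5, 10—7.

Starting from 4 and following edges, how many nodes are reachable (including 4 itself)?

16

BFS from 4 visits: 4, 15, 6, 3, 13, 10, 7, 1, 11, 2, 0, 8, 12, 5, 9, 14
Reachable nodes: 16 of 18 total.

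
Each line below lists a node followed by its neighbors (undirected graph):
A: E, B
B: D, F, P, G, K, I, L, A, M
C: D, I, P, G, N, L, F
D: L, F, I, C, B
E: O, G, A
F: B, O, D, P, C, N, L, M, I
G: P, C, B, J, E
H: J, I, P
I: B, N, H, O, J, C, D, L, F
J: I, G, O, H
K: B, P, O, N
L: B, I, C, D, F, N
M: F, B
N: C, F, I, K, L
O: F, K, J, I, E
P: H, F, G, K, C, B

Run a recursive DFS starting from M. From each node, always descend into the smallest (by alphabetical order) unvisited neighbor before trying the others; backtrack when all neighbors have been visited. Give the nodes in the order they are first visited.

Visit M
M → B
B → A
A → E
E → G
G → C
C → D
D → F
F → I
I → H
H → J
J → O
O → K
K → N
N → L
K → P

M B A E G C D F I H J O K N L P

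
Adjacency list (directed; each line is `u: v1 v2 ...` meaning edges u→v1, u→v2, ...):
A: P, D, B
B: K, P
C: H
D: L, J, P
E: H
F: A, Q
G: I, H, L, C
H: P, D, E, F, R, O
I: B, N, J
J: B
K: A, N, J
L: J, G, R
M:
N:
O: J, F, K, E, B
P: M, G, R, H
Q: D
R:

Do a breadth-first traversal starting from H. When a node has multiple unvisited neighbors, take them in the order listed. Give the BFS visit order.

H -> P -> D -> E -> F -> R -> O -> M -> G -> L -> J -> A -> Q -> K -> B -> I -> C -> N

Visit H; enqueue P, D, E, F, R, O → queue [P, D, E, F, R, O]
Visit P; enqueue M, G → queue [D, E, F, R, O, M, G]
Visit D; enqueue L, J → queue [E, F, R, O, M, G, L, J]
Visit E → queue [F, R, O, M, G, L, J]
Visit F; enqueue A, Q → queue [R, O, M, G, L, J, A, Q]
Visit R → queue [O, M, G, L, J, A, Q]
Visit O; enqueue K, B → queue [M, G, L, J, A, Q, K, B]
Visit M → queue [G, L, J, A, Q, K, B]
Visit G; enqueue I, C → queue [L, J, A, Q, K, B, I, C]
Visit L → queue [J, A, Q, K, B, I, C]
Visit J → queue [A, Q, K, B, I, C]
Visit A → queue [Q, K, B, I, C]
Visit Q → queue [K, B, I, C]
Visit K; enqueue N → queue [B, I, C, N]
Visit B → queue [I, C, N]
Visit I → queue [C, N]
Visit C → queue [N]
Visit N → queue []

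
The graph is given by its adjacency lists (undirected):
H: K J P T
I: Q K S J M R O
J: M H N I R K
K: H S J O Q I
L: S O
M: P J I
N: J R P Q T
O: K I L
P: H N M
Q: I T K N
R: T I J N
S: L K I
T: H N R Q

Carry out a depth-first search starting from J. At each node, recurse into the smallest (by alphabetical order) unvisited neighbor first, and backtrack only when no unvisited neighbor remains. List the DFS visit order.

J -> H -> K -> I -> M -> P -> N -> Q -> T -> R -> O -> L -> S

Visit J
J → H
H → K
K → I
I → M
M → P
P → N
N → Q
Q → T
T → R
I → O
O → L
L → S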